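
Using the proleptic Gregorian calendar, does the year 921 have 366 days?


Gregorian leap year rule: divisible by 4, but not by 100, unless also by 400.
921 is not divisible by 4 -> not a leap year

No


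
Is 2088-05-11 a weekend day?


Anchor: Jan 1, 2088. With p = 2088 - 1 = 2087: (p + p//4 - p//100 + p//400) mod 7 = (2087 + 521 - 20 + 5) mod 7 = 2593 mod 7 = 3 -> Thursday (Mon=0 ... Sun=6)
Day of year: 132; offset = 131
Weekday index = (3 + 131) mod 7 = 1 -> Tuesday
Weekend days: Saturday, Sunday

No


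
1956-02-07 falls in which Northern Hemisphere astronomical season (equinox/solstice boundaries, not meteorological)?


Date: February 7
Astronomical Winter (approx.; exact equinox/solstice day varies by year): December 21 to March 19
February 7 falls within the Winter window

Winter


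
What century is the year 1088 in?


Century = (year - 1) // 100 + 1
= (1088 - 1) // 100 + 1
= 1087 // 100 + 1
= 10 + 1

11th century


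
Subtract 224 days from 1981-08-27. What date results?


Start: 1981-08-27, subtract 224 days
Back 27 days from August 27 reaches July 31, 1981 -> 197 left
July 1981 has 31 days -> back to June 30, 1981 -> 166 left
June 1981 has 30 days -> back to May 31, 1981 -> 136 left
May 1981 has 31 days -> back to April 30, 1981 -> 105 left
April 1981 has 30 days -> back to March 31, 1981 -> 75 left
March 1981 has 31 days -> back to February 28, 1981 -> 44 left
February 1981 has 28 days -> back to January 31, 1981 -> 16 left
January 1981: 31 - 16 = 15 -> lands on January 15

Result: 1981-01-15


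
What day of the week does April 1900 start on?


Target: April 1, 1900
Anchor: Jan 1, 1900. With p = 1900 - 1 = 1899: (p + p//4 - p//100 + p//400) mod 7 = (1899 + 474 - 18 + 4) mod 7 = 2359 mod 7 = 0 -> Monday (Mon=0 ... Sun=6)
Days before April (Jan-Mar): 90 days
Weekday index = (0 + 90) mod 7 = 6

Sunday


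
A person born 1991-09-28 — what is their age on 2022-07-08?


Birth: 1991-09-28
Reference: 2022-07-08
Year difference: 2022 - 1991 = 31
Birthday not yet reached in 2022, subtract 1

30 years old


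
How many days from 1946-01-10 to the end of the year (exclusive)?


Day of year: 10 of 365
Remaining = 365 - 10

355 days


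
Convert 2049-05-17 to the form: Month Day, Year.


ISO 2049-05-17 parses as year=2049, month=05, day=17
Month 5 -> May

May 17, 2049


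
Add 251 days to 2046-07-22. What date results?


Start: 2046-07-22, add 251 days
July 2046 has 31 days: 31 - 22 = 9 days to July 31 -> 242 left
August 2046 has 31 days -> 211 left
September 2046 has 30 days -> 181 left
October 2046 has 31 days -> 150 left
November 2046 has 30 days -> 120 left
December 2046 has 31 days -> 89 left
January 2047 has 31 days -> 58 left
February 2047 has 28 days -> 30 left
March 2047: 30 <= 31 -> lands on March 30

Result: 2047-03-30


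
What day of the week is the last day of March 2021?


March 2021 has 31 days
Anchor: Jan 1, 2021. With p = 2021 - 1 = 2020: (p + p//4 - p//100 + p//400) mod 7 = (2020 + 505 - 20 + 5) mod 7 = 2510 mod 7 = 4 -> Friday (Mon=0 ... Sun=6)
Days before March (Jan-Feb): 59; March 1 index = (4 + 59) mod 7 = 0 -> Monday
Last day offset: 31 - 1 = 30 days
Weekday index = (0 + 30) mod 7 = 2

Wednesday, March 31


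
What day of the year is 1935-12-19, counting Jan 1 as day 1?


Date: December 19, 1935
Days in months 1 through 11: 334
Plus 19 days in December

Day of year: 353


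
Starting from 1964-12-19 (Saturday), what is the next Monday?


Current: Saturday
Target: Monday
Days ahead: 2

Next Monday: 1964-12-21


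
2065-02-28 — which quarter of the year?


Month: February (month 2)
Q1: Jan-Mar, Q2: Apr-Jun, Q3: Jul-Sep, Q4: Oct-Dec

Q1


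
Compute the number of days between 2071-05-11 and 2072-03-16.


From 2071-05-11 to 2072-03-16
2071-05-11: days before May = 31 + 28 + 31 + 30 = 120 (2071 is not a leap year); day of year = 120 + 11 = 131
2072-03-16: days before March = 31 + 29 = 60 (2072 is a leap year); day of year = 60 + 16 = 76
Rest of 2071: 365 - 131 = 234
Total = 234 + 76 = 310

310 days


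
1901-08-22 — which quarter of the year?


Month: August (month 8)
Q1: Jan-Mar, Q2: Apr-Jun, Q3: Jul-Sep, Q4: Oct-Dec

Q3


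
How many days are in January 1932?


January 1932

31 days


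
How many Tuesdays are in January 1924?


January 1924 has 31 days
Anchor: Jan 1, 1924. With p = 1924 - 1 = 1923: (p + p//4 - p//100 + p//400) mod 7 = (1923 + 480 - 19 + 4) mod 7 = 2388 mod 7 = 1 -> Tuesday (Mon=0 ... Sun=6)
January 1 is the anchor itself -> Tuesday
First Tuesday is January 1
Tuesdays: 1, 8, 15, 22, 29

5 Tuesdays


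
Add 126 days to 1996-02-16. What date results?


Start: 1996-02-16, add 126 days
February 1996 has 29 days: 29 - 16 = 13 days to February 29 -> 113 left
March 1996 has 31 days -> 82 left
April 1996 has 30 days -> 52 left
May 1996 has 31 days -> 21 left
June 1996: 21 <= 30 -> lands on June 21

Result: 1996-06-21


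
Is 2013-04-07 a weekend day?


Anchor: Jan 1, 2013. With p = 2013 - 1 = 2012: (p + p//4 - p//100 + p//400) mod 7 = (2012 + 503 - 20 + 5) mod 7 = 2500 mod 7 = 1 -> Tuesday (Mon=0 ... Sun=6)
Day of year: 97; offset = 96
Weekday index = (1 + 96) mod 7 = 6 -> Sunday
Weekend days: Saturday, Sunday

Yes


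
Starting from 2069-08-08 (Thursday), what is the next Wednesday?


Current: Thursday
Target: Wednesday
Days ahead: 6

Next Wednesday: 2069-08-14


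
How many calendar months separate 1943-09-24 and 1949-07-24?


From September 1943 to July 1949
6 years * 12 = 72 months, minus 2 months = 70

70 months


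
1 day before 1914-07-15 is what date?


Start: 1914-07-15, subtract 1 day
15 - 1 = 14 stays within July 1914

Result: 1914-07-14


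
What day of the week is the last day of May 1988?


May 1988 has 31 days
Anchor: Jan 1, 1988. With p = 1988 - 1 = 1987: (p + p//4 - p//100 + p//400) mod 7 = (1987 + 496 - 19 + 4) mod 7 = 2468 mod 7 = 4 -> Friday (Mon=0 ... Sun=6)
Days before May (Jan-Apr): 121; May 1 index = (4 + 121) mod 7 = 6 -> Sunday
Last day offset: 31 - 1 = 30 days
Weekday index = (6 + 30) mod 7 = 1

Tuesday, May 31


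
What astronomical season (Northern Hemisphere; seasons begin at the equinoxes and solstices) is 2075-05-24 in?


Date: May 24
Astronomical Spring (approx.; exact equinox/solstice day varies by year): March 20 to June 20
May 24 falls within the Spring window

Spring


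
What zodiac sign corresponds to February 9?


Date: February 9
Conventional tropical zodiac dates: Aquarius from January 20 onward; Pisces starts February 19
February 9 falls within the Aquarius range

Aquarius


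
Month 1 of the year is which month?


Month 1 of 12

January


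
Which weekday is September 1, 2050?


Target: September 1, 2050
Anchor: Jan 1, 2050. With p = 2050 - 1 = 2049: (p + p//4 - p//100 + p//400) mod 7 = (2049 + 512 - 20 + 5) mod 7 = 2546 mod 7 = 5 -> Saturday (Mon=0 ... Sun=6)
Days before September (Jan-Aug): 243 days
Weekday index = (5 + 243) mod 7 = 3

Thursday


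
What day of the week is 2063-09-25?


Date: September 25, 2063
Anchor: Jan 1, 2063. With p = 2063 - 1 = 2062: (p + p//4 - p//100 + p//400) mod 7 = (2062 + 515 - 20 + 5) mod 7 = 2562 mod 7 = 0 -> Monday (Mon=0 ... Sun=6)
Days before September (Jan-Aug): 243; offset = 243 + 25 - 1 = 267
Weekday index = (0 + 267) mod 7 = 1

Day of the week: Tuesday


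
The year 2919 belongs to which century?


Century = (year - 1) // 100 + 1
= (2919 - 1) // 100 + 1
= 2918 // 100 + 1
= 29 + 1

30th century


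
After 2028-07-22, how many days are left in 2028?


Day of year: 204 of 366
Remaining = 366 - 204

162 days


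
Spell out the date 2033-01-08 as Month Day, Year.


ISO 2033-01-08 parses as year=2033, month=01, day=08
Month 1 -> January

January 8, 2033


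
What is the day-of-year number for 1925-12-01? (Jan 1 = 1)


Date: December 1, 1925
Days in months 1 through 11: 334
Plus 1 days in December

Day of year: 335


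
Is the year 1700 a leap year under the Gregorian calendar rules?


Gregorian leap year rule: divisible by 4, but not by 100, unless also by 400.
1700 is divisible by 100 but not 400 -> not a leap year

No


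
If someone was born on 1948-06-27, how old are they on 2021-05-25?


Birth: 1948-06-27
Reference: 2021-05-25
Year difference: 2021 - 1948 = 73
Birthday not yet reached in 2021, subtract 1

72 years old


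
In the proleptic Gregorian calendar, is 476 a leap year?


Gregorian leap year rule: divisible by 4, but not by 100, unless also by 400.
476 is divisible by 4 but not 100 -> leap year

Yes


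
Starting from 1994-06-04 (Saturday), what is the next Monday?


Current: Saturday
Target: Monday
Days ahead: 2

Next Monday: 1994-06-06


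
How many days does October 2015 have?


October 2015

31 days


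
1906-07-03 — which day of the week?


Date: July 3, 1906
Anchor: Jan 1, 1906. With p = 1906 - 1 = 1905: (p + p//4 - p//100 + p//400) mod 7 = (1905 + 476 - 19 + 4) mod 7 = 2366 mod 7 = 0 -> Monday (Mon=0 ... Sun=6)
Days before July (Jan-Jun): 181; offset = 181 + 3 - 1 = 183
Weekday index = (0 + 183) mod 7 = 1

Day of the week: Tuesday


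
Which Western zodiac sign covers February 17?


Date: February 17
Conventional tropical zodiac dates: Aquarius from January 20 onward; Pisces starts February 19
February 17 falls within the Aquarius range

Aquarius


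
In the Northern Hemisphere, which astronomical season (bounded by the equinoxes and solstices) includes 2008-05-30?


Date: May 30
Astronomical Spring (approx.; exact equinox/solstice day varies by year): March 20 to June 20
May 30 falls within the Spring window

Spring


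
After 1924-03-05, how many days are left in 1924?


Day of year: 65 of 366
Remaining = 366 - 65

301 days


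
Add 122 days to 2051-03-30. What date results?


Start: 2051-03-30, add 122 days
March 2051 has 31 days: 31 - 30 = 1 day to March 31 -> 121 left
April 2051 has 30 days -> 91 left
May 2051 has 31 days -> 60 left
June 2051 has 30 days -> 30 left
July 2051: 30 <= 31 -> lands on July 30

Result: 2051-07-30


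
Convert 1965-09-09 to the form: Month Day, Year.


ISO 1965-09-09 parses as year=1965, month=09, day=09
Month 9 -> September

September 9, 1965


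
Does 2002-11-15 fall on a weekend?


Anchor: Jan 1, 2002. With p = 2002 - 1 = 2001: (p + p//4 - p//100 + p//400) mod 7 = (2001 + 500 - 20 + 5) mod 7 = 2486 mod 7 = 1 -> Tuesday (Mon=0 ... Sun=6)
Day of year: 319; offset = 318
Weekday index = (1 + 318) mod 7 = 4 -> Friday
Weekend days: Saturday, Sunday

No


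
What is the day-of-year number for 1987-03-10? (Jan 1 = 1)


Date: March 10, 1987
Days in months 1 through 2: 59
Plus 10 days in March

Day of year: 69


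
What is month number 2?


Month 2 of 12

February


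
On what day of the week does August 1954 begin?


Target: August 1, 1954
Anchor: Jan 1, 1954. With p = 1954 - 1 = 1953: (p + p//4 - p//100 + p//400) mod 7 = (1953 + 488 - 19 + 4) mod 7 = 2426 mod 7 = 4 -> Friday (Mon=0 ... Sun=6)
Days before August (Jan-Jul): 212 days
Weekday index = (4 + 212) mod 7 = 6

Sunday


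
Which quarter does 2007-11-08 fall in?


Month: November (month 11)
Q1: Jan-Mar, Q2: Apr-Jun, Q3: Jul-Sep, Q4: Oct-Dec

Q4


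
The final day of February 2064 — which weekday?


February 2064 has 29 days
Anchor: Jan 1, 2064. With p = 2064 - 1 = 2063: (p + p//4 - p//100 + p//400) mod 7 = (2063 + 515 - 20 + 5) mod 7 = 2563 mod 7 = 1 -> Tuesday (Mon=0 ... Sun=6)
Days before February (Jan): 31; February 1 index = (1 + 31) mod 7 = 4 -> Friday
Last day offset: 29 - 1 = 28 days
Weekday index = (4 + 28) mod 7 = 4

Friday, February 29


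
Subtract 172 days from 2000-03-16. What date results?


Start: 2000-03-16, subtract 172 days
Back 16 days from March 16 reaches February 29, 2000 -> 156 left
February 2000 has 29 days -> back to January 31, 2000 -> 127 left
January 2000 has 31 days -> back to December 31, 1999 -> 96 left
December 1999 has 31 days -> back to November 30, 1999 -> 65 left
November 1999 has 30 days -> back to October 31, 1999 -> 35 left
October 1999 has 31 days -> back to September 30, 1999 -> 4 left
September 1999: 30 - 4 = 26 -> lands on September 26

Result: 1999-09-26


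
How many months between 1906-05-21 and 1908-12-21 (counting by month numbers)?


From May 1906 to December 1908
2 years * 12 = 24 months, plus 7 months = 31

31 months


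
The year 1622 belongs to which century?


Century = (year - 1) // 100 + 1
= (1622 - 1) // 100 + 1
= 1621 // 100 + 1
= 16 + 1

17th century


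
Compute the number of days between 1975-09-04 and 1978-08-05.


From 1975-09-04 to 1978-08-05
1975-09-04: days before September = 31 + 28 + 31 + 30 + 31 + 30 + 31 + 31 = 243 (1975 is not a leap year); day of year = 243 + 4 = 247
1978-08-05: days before August = 31 + 28 + 31 + 30 + 31 + 30 + 31 = 212 (1978 is not a leap year); day of year = 212 + 5 = 217
Rest of 1975: 365 - 247 = 118
Full years 1976 (366), 1977 (365): 731
Total = 118 + 731 + 217 = 1066

1066 days


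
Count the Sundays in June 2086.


June 2086 has 30 days
Anchor: Jan 1, 2086. With p = 2086 - 1 = 2085: (p + p//4 - p//100 + p//400) mod 7 = (2085 + 521 - 20 + 5) mod 7 = 2591 mod 7 = 1 -> Tuesday (Mon=0 ... Sun=6)
Days before June (Jan-May): 151; June 1 index = (1 + 151) mod 7 = 5 -> Saturday
First Sunday is June 2
Sundays: 2, 9, 16, 23, 30

5 Sundays


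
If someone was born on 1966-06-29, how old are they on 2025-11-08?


Birth: 1966-06-29
Reference: 2025-11-08
Year difference: 2025 - 1966 = 59

59 years old


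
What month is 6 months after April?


April is month 4
4 + 6 = 10

October


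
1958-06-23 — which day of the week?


Date: June 23, 1958
Anchor: Jan 1, 1958. With p = 1958 - 1 = 1957: (p + p//4 - p//100 + p//400) mod 7 = (1957 + 489 - 19 + 4) mod 7 = 2431 mod 7 = 2 -> Wednesday (Mon=0 ... Sun=6)
Days before June (Jan-May): 151; offset = 151 + 23 - 1 = 173
Weekday index = (2 + 173) mod 7 = 0

Day of the week: Monday


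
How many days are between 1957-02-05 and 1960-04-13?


From 1957-02-05 to 1960-04-13
1957-02-05: days before February = 31; day of year = 31 + 5 = 36
1960-04-13: days before April = 31 + 29 + 31 = 91 (1960 is a leap year); day of year = 91 + 13 = 104
Rest of 1957: 365 - 36 = 329
Full years 1958 (365), 1959 (365): 730
Total = 329 + 730 + 104 = 1163

1163 days


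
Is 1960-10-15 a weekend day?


Anchor: Jan 1, 1960. With p = 1960 - 1 = 1959: (p + p//4 - p//100 + p//400) mod 7 = (1959 + 489 - 19 + 4) mod 7 = 2433 mod 7 = 4 -> Friday (Mon=0 ... Sun=6)
Day of year: 289; offset = 288
Weekday index = (4 + 288) mod 7 = 5 -> Saturday
Weekend days: Saturday, Sunday

Yes


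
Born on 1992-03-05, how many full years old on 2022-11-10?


Birth: 1992-03-05
Reference: 2022-11-10
Year difference: 2022 - 1992 = 30

30 years old


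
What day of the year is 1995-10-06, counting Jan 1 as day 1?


Date: October 6, 1995
Days in months 1 through 9: 273
Plus 6 days in October

Day of year: 279


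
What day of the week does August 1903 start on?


Target: August 1, 1903
Anchor: Jan 1, 1903. With p = 1903 - 1 = 1902: (p + p//4 - p//100 + p//400) mod 7 = (1902 + 475 - 19 + 4) mod 7 = 2362 mod 7 = 3 -> Thursday (Mon=0 ... Sun=6)
Days before August (Jan-Jul): 212 days
Weekday index = (3 + 212) mod 7 = 5

Saturday


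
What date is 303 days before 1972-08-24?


Start: 1972-08-24, subtract 303 days
Back 24 days from August 24 reaches July 31, 1972 -> 279 left
July 1972 has 31 days -> back to June 30, 1972 -> 248 left
June 1972 has 30 days -> back to May 31, 1972 -> 218 left
May 1972 has 31 days -> back to April 30, 1972 -> 187 left
April 1972 has 30 days -> back to March 31, 1972 -> 157 left
March 1972 has 31 days -> back to February 29, 1972 -> 126 left
February 1972 has 29 days -> back to January 31, 1972 -> 97 left
January 1972 has 31 days -> back to December 31, 1971 -> 66 left
December 1971 has 31 days -> back to November 30, 1971 -> 35 left
November 1971 has 30 days -> back to October 31, 1971 -> 5 left
October 1971: 31 - 5 = 26 -> lands on October 26

Result: 1971-10-26


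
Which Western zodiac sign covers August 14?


Date: August 14
Conventional tropical zodiac dates: Leo from July 23 onward; Virgo starts August 23
August 14 falls within the Leo range

Leo


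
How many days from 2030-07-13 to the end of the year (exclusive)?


Day of year: 194 of 365
Remaining = 365 - 194

171 days


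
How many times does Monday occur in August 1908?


August 1908 has 31 days
Anchor: Jan 1, 1908. With p = 1908 - 1 = 1907: (p + p//4 - p//100 + p//400) mod 7 = (1907 + 476 - 19 + 4) mod 7 = 2368 mod 7 = 2 -> Wednesday (Mon=0 ... Sun=6)
Days before August (Jan-Jul): 213; August 1 index = (2 + 213) mod 7 = 5 -> Saturday
First Monday is August 3
Mondays: 3, 10, 17, 24, 31

5 Mondays


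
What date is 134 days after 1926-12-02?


Start: 1926-12-02, add 134 days
December 1926 has 31 days: 31 - 2 = 29 days to December 31 -> 105 left
January 1927 has 31 days -> 74 left
February 1927 has 28 days -> 46 left
March 1927 has 31 days -> 15 left
April 1927: 15 <= 30 -> lands on April 15

Result: 1927-04-15


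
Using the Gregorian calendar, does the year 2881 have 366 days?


Gregorian leap year rule: divisible by 4, but not by 100, unless also by 400.
2881 is not divisible by 4 -> not a leap year

No


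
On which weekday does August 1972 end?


August 1972 has 31 days
Anchor: Jan 1, 1972. With p = 1972 - 1 = 1971: (p + p//4 - p//100 + p//400) mod 7 = (1971 + 492 - 19 + 4) mod 7 = 2448 mod 7 = 5 -> Saturday (Mon=0 ... Sun=6)
Days before August (Jan-Jul): 213; August 1 index = (5 + 213) mod 7 = 1 -> Tuesday
Last day offset: 31 - 1 = 30 days
Weekday index = (1 + 30) mod 7 = 3

Thursday, August 31


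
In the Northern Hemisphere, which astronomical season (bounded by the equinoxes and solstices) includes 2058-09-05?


Date: September 5
Astronomical Summer (approx.; exact equinox/solstice day varies by year): June 21 to September 21
September 5 falls within the Summer window

Summer


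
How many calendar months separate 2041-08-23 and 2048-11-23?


From August 2041 to November 2048
7 years * 12 = 84 months, plus 3 months = 87

87 months


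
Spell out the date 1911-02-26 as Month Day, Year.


ISO 1911-02-26 parses as year=1911, month=02, day=26
Month 2 -> February

February 26, 1911


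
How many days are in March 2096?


March 2096

31 days


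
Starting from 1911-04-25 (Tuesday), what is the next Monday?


Current: Tuesday
Target: Monday
Days ahead: 6

Next Monday: 1911-05-01


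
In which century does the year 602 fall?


Century = (year - 1) // 100 + 1
= (602 - 1) // 100 + 1
= 601 // 100 + 1
= 6 + 1

7th century


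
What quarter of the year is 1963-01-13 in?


Month: January (month 1)
Q1: Jan-Mar, Q2: Apr-Jun, Q3: Jul-Sep, Q4: Oct-Dec

Q1


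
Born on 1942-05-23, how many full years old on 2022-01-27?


Birth: 1942-05-23
Reference: 2022-01-27
Year difference: 2022 - 1942 = 80
Birthday not yet reached in 2022, subtract 1

79 years old


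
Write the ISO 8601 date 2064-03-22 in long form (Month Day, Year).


ISO 2064-03-22 parses as year=2064, month=03, day=22
Month 3 -> March

March 22, 2064


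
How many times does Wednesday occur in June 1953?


June 1953 has 30 days
Anchor: Jan 1, 1953. With p = 1953 - 1 = 1952: (p + p//4 - p//100 + p//400) mod 7 = (1952 + 488 - 19 + 4) mod 7 = 2425 mod 7 = 3 -> Thursday (Mon=0 ... Sun=6)
Days before June (Jan-May): 151; June 1 index = (3 + 151) mod 7 = 0 -> Monday
First Wednesday is June 3
Wednesdays: 3, 10, 17, 24

4 Wednesdays


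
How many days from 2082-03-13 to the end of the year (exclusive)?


Day of year: 72 of 365
Remaining = 365 - 72

293 days


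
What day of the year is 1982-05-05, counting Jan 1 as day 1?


Date: May 5, 1982
Days in months 1 through 4: 120
Plus 5 days in May

Day of year: 125


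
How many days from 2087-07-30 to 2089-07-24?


From 2087-07-30 to 2089-07-24
2087-07-30: days before July = 31 + 28 + 31 + 30 + 31 + 30 = 181 (2087 is not a leap year); day of year = 181 + 30 = 211
2089-07-24: days before July = 31 + 28 + 31 + 30 + 31 + 30 = 181 (2089 is not a leap year); day of year = 181 + 24 = 205
Rest of 2087: 365 - 211 = 154
Full years 2088 (366): 366
Total = 154 + 366 + 205 = 725

725 days


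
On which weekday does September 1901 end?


September 1901 has 30 days
Anchor: Jan 1, 1901. With p = 1901 - 1 = 1900: (p + p//4 - p//100 + p//400) mod 7 = (1900 + 475 - 19 + 4) mod 7 = 2360 mod 7 = 1 -> Tuesday (Mon=0 ... Sun=6)
Days before September (Jan-Aug): 243; September 1 index = (1 + 243) mod 7 = 6 -> Sunday
Last day offset: 30 - 1 = 29 days
Weekday index = (6 + 29) mod 7 = 0

Monday, September 30


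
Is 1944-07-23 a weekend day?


Anchor: Jan 1, 1944. With p = 1944 - 1 = 1943: (p + p//4 - p//100 + p//400) mod 7 = (1943 + 485 - 19 + 4) mod 7 = 2413 mod 7 = 5 -> Saturday (Mon=0 ... Sun=6)
Day of year: 205; offset = 204
Weekday index = (5 + 204) mod 7 = 6 -> Sunday
Weekend days: Saturday, Sunday

Yes


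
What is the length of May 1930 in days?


May 1930

31 days


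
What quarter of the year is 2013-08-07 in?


Month: August (month 8)
Q1: Jan-Mar, Q2: Apr-Jun, Q3: Jul-Sep, Q4: Oct-Dec

Q3


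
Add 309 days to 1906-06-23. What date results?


Start: 1906-06-23, add 309 days
June 1906 has 30 days: 30 - 23 = 7 days to June 30 -> 302 left
July 1906 has 31 days -> 271 left
August 1906 has 31 days -> 240 left
September 1906 has 30 days -> 210 left
October 1906 has 31 days -> 179 left
November 1906 has 30 days -> 149 left
December 1906 has 31 days -> 118 left
January 1907 has 31 days -> 87 left
February 1907 has 28 days -> 59 left
March 1907 has 31 days -> 28 left
April 1907: 28 <= 30 -> lands on April 28

Result: 1907-04-28


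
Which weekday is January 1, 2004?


Target: January 1, 2004
Anchor: Jan 1, 2004. With p = 2004 - 1 = 2003: (p + p//4 - p//100 + p//400) mod 7 = (2003 + 500 - 20 + 5) mod 7 = 2488 mod 7 = 3 -> Thursday (Mon=0 ... Sun=6)
Offset from anchor: 0 days
Weekday index = (3 + 0) mod 7 = 3

Thursday


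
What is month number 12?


Month 12 of 12

December


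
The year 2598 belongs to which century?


Century = (year - 1) // 100 + 1
= (2598 - 1) // 100 + 1
= 2597 // 100 + 1
= 25 + 1

26th century


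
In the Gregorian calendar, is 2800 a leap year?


Gregorian leap year rule: divisible by 4, but not by 100, unless also by 400.
2800 is divisible by 400 -> leap year

Yes


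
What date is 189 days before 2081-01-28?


Start: 2081-01-28, subtract 189 days
Back 28 days from January 28 reaches December 31, 2080 -> 161 left
December 2080 has 31 days -> back to November 30, 2080 -> 130 left
November 2080 has 30 days -> back to October 31, 2080 -> 100 left
October 2080 has 31 days -> back to September 30, 2080 -> 69 left
September 2080 has 30 days -> back to August 31, 2080 -> 39 left
August 2080 has 31 days -> back to July 31, 2080 -> 8 left
July 2080: 31 - 8 = 23 -> lands on July 23

Result: 2080-07-23


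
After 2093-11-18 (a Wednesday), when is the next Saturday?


Current: Wednesday
Target: Saturday
Days ahead: 3

Next Saturday: 2093-11-21


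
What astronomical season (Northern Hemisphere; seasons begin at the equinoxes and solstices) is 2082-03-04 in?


Date: March 4
Astronomical Winter (approx.; exact equinox/solstice day varies by year): December 21 to March 19
March 4 falls within the Winter window

Winter


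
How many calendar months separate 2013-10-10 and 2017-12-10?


From October 2013 to December 2017
4 years * 12 = 48 months, plus 2 months = 50

50 months


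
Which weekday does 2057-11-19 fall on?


Date: November 19, 2057
Anchor: Jan 1, 2057. With p = 2057 - 1 = 2056: (p + p//4 - p//100 + p//400) mod 7 = (2056 + 514 - 20 + 5) mod 7 = 2555 mod 7 = 0 -> Monday (Mon=0 ... Sun=6)
Days before November (Jan-Oct): 304; offset = 304 + 19 - 1 = 322
Weekday index = (0 + 322) mod 7 = 0

Day of the week: Monday


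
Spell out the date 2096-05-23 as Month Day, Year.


ISO 2096-05-23 parses as year=2096, month=05, day=23
Month 5 -> May

May 23, 2096


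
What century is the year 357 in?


Century = (year - 1) // 100 + 1
= (357 - 1) // 100 + 1
= 356 // 100 + 1
= 3 + 1

4th century


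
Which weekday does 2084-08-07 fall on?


Date: August 7, 2084
Anchor: Jan 1, 2084. With p = 2084 - 1 = 2083: (p + p//4 - p//100 + p//400) mod 7 = (2083 + 520 - 20 + 5) mod 7 = 2588 mod 7 = 5 -> Saturday (Mon=0 ... Sun=6)
Days before August (Jan-Jul): 213; offset = 213 + 7 - 1 = 219
Weekday index = (5 + 219) mod 7 = 0

Day of the week: Monday


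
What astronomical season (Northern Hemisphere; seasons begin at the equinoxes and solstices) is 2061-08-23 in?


Date: August 23
Astronomical Summer (approx.; exact equinox/solstice day varies by year): June 21 to September 21
August 23 falls within the Summer window

Summer


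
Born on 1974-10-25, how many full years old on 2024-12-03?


Birth: 1974-10-25
Reference: 2024-12-03
Year difference: 2024 - 1974 = 50

50 years old


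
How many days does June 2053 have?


June 2053

30 days


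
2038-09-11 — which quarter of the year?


Month: September (month 9)
Q1: Jan-Mar, Q2: Apr-Jun, Q3: Jul-Sep, Q4: Oct-Dec

Q3


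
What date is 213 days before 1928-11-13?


Start: 1928-11-13, subtract 213 days
Back 13 days from November 13 reaches October 31, 1928 -> 200 left
October 1928 has 31 days -> back to September 30, 1928 -> 169 left
September 1928 has 30 days -> back to August 31, 1928 -> 139 left
August 1928 has 31 days -> back to July 31, 1928 -> 108 left
July 1928 has 31 days -> back to June 30, 1928 -> 77 left
June 1928 has 30 days -> back to May 31, 1928 -> 47 left
May 1928 has 31 days -> back to April 30, 1928 -> 16 left
April 1928: 30 - 16 = 14 -> lands on April 14

Result: 1928-04-14


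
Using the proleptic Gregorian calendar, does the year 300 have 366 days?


Gregorian leap year rule: divisible by 4, but not by 100, unless also by 400.
300 is divisible by 100 but not 400 -> not a leap year

No


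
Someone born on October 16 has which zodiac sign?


Date: October 16
Conventional tropical zodiac dates: Libra from September 23 onward; Scorpio starts October 23
October 16 falls within the Libra range

Libra


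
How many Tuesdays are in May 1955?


May 1955 has 31 days
Anchor: Jan 1, 1955. With p = 1955 - 1 = 1954: (p + p//4 - p//100 + p//400) mod 7 = (1954 + 488 - 19 + 4) mod 7 = 2427 mod 7 = 5 -> Saturday (Mon=0 ... Sun=6)
Days before May (Jan-Apr): 120; May 1 index = (5 + 120) mod 7 = 6 -> Sunday
First Tuesday is May 3
Tuesdays: 3, 10, 17, 24, 31

5 Tuesdays


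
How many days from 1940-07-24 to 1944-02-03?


From 1940-07-24 to 1944-02-03
1940-07-24: days before July = 31 + 29 + 31 + 30 + 31 + 30 = 182 (1940 is a leap year); day of year = 182 + 24 = 206
1944-02-03: days before February = 31; day of year = 31 + 3 = 34
Rest of 1940: 366 - 206 = 160
Full years 1941 (365), 1942 (365), 1943 (365): 1095
Total = 160 + 1095 + 34 = 1289

1289 days


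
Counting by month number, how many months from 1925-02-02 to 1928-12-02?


From February 1925 to December 1928
3 years * 12 = 36 months, plus 10 months = 46

46 months


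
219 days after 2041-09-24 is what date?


Start: 2041-09-24, add 219 days
September 2041 has 30 days: 30 - 24 = 6 days to September 30 -> 213 left
October 2041 has 31 days -> 182 left
November 2041 has 30 days -> 152 left
December 2041 has 31 days -> 121 left
January 2042 has 31 days -> 90 left
February 2042 has 28 days -> 62 left
March 2042 has 31 days -> 31 left
April 2042 has 30 days -> 1 left
May 2042: 1 <= 31 -> lands on May 1

Result: 2042-05-01


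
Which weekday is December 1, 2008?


Target: December 1, 2008
Anchor: Jan 1, 2008. With p = 2008 - 1 = 2007: (p + p//4 - p//100 + p//400) mod 7 = (2007 + 501 - 20 + 5) mod 7 = 2493 mod 7 = 1 -> Tuesday (Mon=0 ... Sun=6)
Days before December (Jan-Nov): 335 days
Weekday index = (1 + 335) mod 7 = 0

Monday


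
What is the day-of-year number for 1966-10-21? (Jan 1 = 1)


Date: October 21, 1966
Days in months 1 through 9: 273
Plus 21 days in October

Day of year: 294


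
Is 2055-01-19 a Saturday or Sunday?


Anchor: Jan 1, 2055. With p = 2055 - 1 = 2054: (p + p//4 - p//100 + p//400) mod 7 = (2054 + 513 - 20 + 5) mod 7 = 2552 mod 7 = 4 -> Friday (Mon=0 ... Sun=6)
Day of year: 19; offset = 18
Weekday index = (4 + 18) mod 7 = 1 -> Tuesday
Weekend days: Saturday, Sunday

No


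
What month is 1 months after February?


February is month 2
2 + 1 = 3

March


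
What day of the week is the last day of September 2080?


September 2080 has 30 days
Anchor: Jan 1, 2080. With p = 2080 - 1 = 2079: (p + p//4 - p//100 + p//400) mod 7 = (2079 + 519 - 20 + 5) mod 7 = 2583 mod 7 = 0 -> Monday (Mon=0 ... Sun=6)
Days before September (Jan-Aug): 244; September 1 index = (0 + 244) mod 7 = 6 -> Sunday
Last day offset: 30 - 1 = 29 days
Weekday index = (6 + 29) mod 7 = 0

Monday, September 30


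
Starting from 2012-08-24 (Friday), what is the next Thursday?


Current: Friday
Target: Thursday
Days ahead: 6

Next Thursday: 2012-08-30


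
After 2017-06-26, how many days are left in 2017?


Day of year: 177 of 365
Remaining = 365 - 177

188 days


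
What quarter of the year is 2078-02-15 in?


Month: February (month 2)
Q1: Jan-Mar, Q2: Apr-Jun, Q3: Jul-Sep, Q4: Oct-Dec

Q1


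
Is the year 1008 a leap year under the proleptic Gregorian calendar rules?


Gregorian leap year rule: divisible by 4, but not by 100, unless also by 400.
1008 is divisible by 4 but not 100 -> leap year

Yes


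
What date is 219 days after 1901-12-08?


Start: 1901-12-08, add 219 days
December 1901 has 31 days: 31 - 8 = 23 days to December 31 -> 196 left
January 1902 has 31 days -> 165 left
February 1902 has 28 days -> 137 left
March 1902 has 31 days -> 106 left
April 1902 has 30 days -> 76 left
May 1902 has 31 days -> 45 left
June 1902 has 30 days -> 15 left
July 1902: 15 <= 31 -> lands on July 15

Result: 1902-07-15


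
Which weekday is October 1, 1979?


Target: October 1, 1979
Anchor: Jan 1, 1979. With p = 1979 - 1 = 1978: (p + p//4 - p//100 + p//400) mod 7 = (1978 + 494 - 19 + 4) mod 7 = 2457 mod 7 = 0 -> Monday (Mon=0 ... Sun=6)
Days before October (Jan-Sep): 273 days
Weekday index = (0 + 273) mod 7 = 0

Monday


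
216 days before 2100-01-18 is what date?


Start: 2100-01-18, subtract 216 days
Back 18 days from January 18 reaches December 31, 2099 -> 198 left
December 2099 has 31 days -> back to November 30, 2099 -> 167 left
November 2099 has 30 days -> back to October 31, 2099 -> 137 left
October 2099 has 31 days -> back to September 30, 2099 -> 106 left
September 2099 has 30 days -> back to August 31, 2099 -> 76 left
August 2099 has 31 days -> back to July 31, 2099 -> 45 left
July 2099 has 31 days -> back to June 30, 2099 -> 14 left
June 2099: 30 - 14 = 16 -> lands on June 16

Result: 2099-06-16


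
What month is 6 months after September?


September is month 9
9 + 6 = 15; wrap: 15 - 12 = 3

March


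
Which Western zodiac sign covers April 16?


Date: April 16
Conventional tropical zodiac dates: Aries from March 21 onward; Taurus starts April 20
April 16 falls within the Aries range

Aries


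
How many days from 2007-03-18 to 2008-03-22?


From 2007-03-18 to 2008-03-22
2007-03-18: days before March = 31 + 28 = 59 (2007 is not a leap year); day of year = 59 + 18 = 77
2008-03-22: days before March = 31 + 29 = 60 (2008 is a leap year); day of year = 60 + 22 = 82
Rest of 2007: 365 - 77 = 288
Total = 288 + 82 = 370

370 days


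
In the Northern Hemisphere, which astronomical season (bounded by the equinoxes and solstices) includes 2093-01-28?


Date: January 28
Astronomical Winter (approx.; exact equinox/solstice day varies by year): December 21 to March 19
January 28 falls within the Winter window

Winter


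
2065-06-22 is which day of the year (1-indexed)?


Date: June 22, 2065
Days in months 1 through 5: 151
Plus 22 days in June

Day of year: 173


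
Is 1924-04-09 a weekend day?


Anchor: Jan 1, 1924. With p = 1924 - 1 = 1923: (p + p//4 - p//100 + p//400) mod 7 = (1923 + 480 - 19 + 4) mod 7 = 2388 mod 7 = 1 -> Tuesday (Mon=0 ... Sun=6)
Day of year: 100; offset = 99
Weekday index = (1 + 99) mod 7 = 2 -> Wednesday
Weekend days: Saturday, Sunday

No


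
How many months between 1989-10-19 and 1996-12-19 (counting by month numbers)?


From October 1989 to December 1996
7 years * 12 = 84 months, plus 2 months = 86

86 months


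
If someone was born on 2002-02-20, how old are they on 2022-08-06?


Birth: 2002-02-20
Reference: 2022-08-06
Year difference: 2022 - 2002 = 20

20 years old


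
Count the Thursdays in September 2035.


September 2035 has 30 days
Anchor: Jan 1, 2035. With p = 2035 - 1 = 2034: (p + p//4 - p//100 + p//400) mod 7 = (2034 + 508 - 20 + 5) mod 7 = 2527 mod 7 = 0 -> Monday (Mon=0 ... Sun=6)
Days before September (Jan-Aug): 243; September 1 index = (0 + 243) mod 7 = 5 -> Saturday
First Thursday is September 6
Thursdays: 6, 13, 20, 27

4 Thursdays


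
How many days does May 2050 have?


May 2050

31 days


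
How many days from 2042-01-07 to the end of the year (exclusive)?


Day of year: 7 of 365
Remaining = 365 - 7

358 days


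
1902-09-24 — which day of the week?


Date: September 24, 1902
Anchor: Jan 1, 1902. With p = 1902 - 1 = 1901: (p + p//4 - p//100 + p//400) mod 7 = (1901 + 475 - 19 + 4) mod 7 = 2361 mod 7 = 2 -> Wednesday (Mon=0 ... Sun=6)
Days before September (Jan-Aug): 243; offset = 243 + 24 - 1 = 266
Weekday index = (2 + 266) mod 7 = 2

Day of the week: Wednesday


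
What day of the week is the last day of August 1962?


August 1962 has 31 days
Anchor: Jan 1, 1962. With p = 1962 - 1 = 1961: (p + p//4 - p//100 + p//400) mod 7 = (1961 + 490 - 19 + 4) mod 7 = 2436 mod 7 = 0 -> Monday (Mon=0 ... Sun=6)
Days before August (Jan-Jul): 212; August 1 index = (0 + 212) mod 7 = 2 -> Wednesday
Last day offset: 31 - 1 = 30 days
Weekday index = (2 + 30) mod 7 = 4

Friday, August 31


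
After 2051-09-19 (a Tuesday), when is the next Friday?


Current: Tuesday
Target: Friday
Days ahead: 3

Next Friday: 2051-09-22


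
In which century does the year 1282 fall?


Century = (year - 1) // 100 + 1
= (1282 - 1) // 100 + 1
= 1281 // 100 + 1
= 12 + 1

13th century


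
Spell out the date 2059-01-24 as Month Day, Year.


ISO 2059-01-24 parses as year=2059, month=01, day=24
Month 1 -> January

January 24, 2059


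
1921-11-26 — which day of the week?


Date: November 26, 1921
Anchor: Jan 1, 1921. With p = 1921 - 1 = 1920: (p + p//4 - p//100 + p//400) mod 7 = (1920 + 480 - 19 + 4) mod 7 = 2385 mod 7 = 5 -> Saturday (Mon=0 ... Sun=6)
Days before November (Jan-Oct): 304; offset = 304 + 26 - 1 = 329
Weekday index = (5 + 329) mod 7 = 5

Day of the week: Saturday


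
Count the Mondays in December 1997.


December 1997 has 31 days
Anchor: Jan 1, 1997. With p = 1997 - 1 = 1996: (p + p//4 - p//100 + p//400) mod 7 = (1996 + 499 - 19 + 4) mod 7 = 2480 mod 7 = 2 -> Wednesday (Mon=0 ... Sun=6)
Days before December (Jan-Nov): 334; December 1 index = (2 + 334) mod 7 = 0 -> Monday
First Monday is December 1
Mondays: 1, 8, 15, 22, 29

5 Mondays


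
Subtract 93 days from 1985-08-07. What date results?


Start: 1985-08-07, subtract 93 days
Back 7 days from August 7 reaches July 31, 1985 -> 86 left
July 1985 has 31 days -> back to June 30, 1985 -> 55 left
June 1985 has 30 days -> back to May 31, 1985 -> 25 left
May 1985: 31 - 25 = 6 -> lands on May 6

Result: 1985-05-06


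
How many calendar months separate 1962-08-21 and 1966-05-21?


From August 1962 to May 1966
4 years * 12 = 48 months, minus 3 months = 45

45 months


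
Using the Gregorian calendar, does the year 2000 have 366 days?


Gregorian leap year rule: divisible by 4, but not by 100, unless also by 400.
2000 is divisible by 400 -> leap year

Yes


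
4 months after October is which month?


October is month 10
10 + 4 = 14; wrap: 14 - 12 = 2

February


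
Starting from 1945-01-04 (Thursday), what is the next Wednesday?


Current: Thursday
Target: Wednesday
Days ahead: 6

Next Wednesday: 1945-01-10


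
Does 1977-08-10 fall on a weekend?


Anchor: Jan 1, 1977. With p = 1977 - 1 = 1976: (p + p//4 - p//100 + p//400) mod 7 = (1976 + 494 - 19 + 4) mod 7 = 2455 mod 7 = 5 -> Saturday (Mon=0 ... Sun=6)
Day of year: 222; offset = 221
Weekday index = (5 + 221) mod 7 = 2 -> Wednesday
Weekend days: Saturday, Sunday

No


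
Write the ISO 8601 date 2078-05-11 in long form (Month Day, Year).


ISO 2078-05-11 parses as year=2078, month=05, day=11
Month 5 -> May

May 11, 2078


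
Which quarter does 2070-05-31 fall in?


Month: May (month 5)
Q1: Jan-Mar, Q2: Apr-Jun, Q3: Jul-Sep, Q4: Oct-Dec

Q2


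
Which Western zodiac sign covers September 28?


Date: September 28
Conventional tropical zodiac dates: Libra from September 23 onward; Scorpio starts October 23
September 28 falls within the Libra range

Libra


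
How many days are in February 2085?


February 2085 (leap year: no)

28 days


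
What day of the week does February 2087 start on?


Target: February 1, 2087
Anchor: Jan 1, 2087. With p = 2087 - 1 = 2086: (p + p//4 - p//100 + p//400) mod 7 = (2086 + 521 - 20 + 5) mod 7 = 2592 mod 7 = 2 -> Wednesday (Mon=0 ... Sun=6)
Days before February (Jan): 31 days
Weekday index = (2 + 31) mod 7 = 5

Saturday


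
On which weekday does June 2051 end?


June 2051 has 30 days
Anchor: Jan 1, 2051. With p = 2051 - 1 = 2050: (p + p//4 - p//100 + p//400) mod 7 = (2050 + 512 - 20 + 5) mod 7 = 2547 mod 7 = 6 -> Sunday (Mon=0 ... Sun=6)
Days before June (Jan-May): 151; June 1 index = (6 + 151) mod 7 = 3 -> Thursday
Last day offset: 30 - 1 = 29 days
Weekday index = (3 + 29) mod 7 = 4

Friday, June 30


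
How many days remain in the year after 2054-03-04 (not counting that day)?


Day of year: 63 of 365
Remaining = 365 - 63

302 days


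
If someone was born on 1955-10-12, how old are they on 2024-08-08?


Birth: 1955-10-12
Reference: 2024-08-08
Year difference: 2024 - 1955 = 69
Birthday not yet reached in 2024, subtract 1

68 years old


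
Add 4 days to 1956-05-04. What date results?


Start: 1956-05-04, add 4 days
May 1956 has 31 days; 4 + 4 = 8 stays within May

Result: 1956-05-08


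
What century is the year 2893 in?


Century = (year - 1) // 100 + 1
= (2893 - 1) // 100 + 1
= 2892 // 100 + 1
= 28 + 1

29th century


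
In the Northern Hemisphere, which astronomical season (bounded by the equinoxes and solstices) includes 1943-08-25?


Date: August 25
Astronomical Summer (approx.; exact equinox/solstice day varies by year): June 21 to September 21
August 25 falls within the Summer window

Summer


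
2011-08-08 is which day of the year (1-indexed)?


Date: August 8, 2011
Days in months 1 through 7: 212
Plus 8 days in August

Day of year: 220


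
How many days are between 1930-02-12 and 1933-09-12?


From 1930-02-12 to 1933-09-12
1930-02-12: days before February = 31; day of year = 31 + 12 = 43
1933-09-12: days before September = 31 + 28 + 31 + 30 + 31 + 30 + 31 + 31 = 243 (1933 is not a leap year); day of year = 243 + 12 = 255
Rest of 1930: 365 - 43 = 322
Full years 1931 (365), 1932 (366): 731
Total = 322 + 731 + 255 = 1308

1308 days


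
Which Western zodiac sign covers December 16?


Date: December 16
Conventional tropical zodiac dates: Sagittarius from November 22 onward; Capricorn starts December 22
December 16 falls within the Sagittarius range

Sagittarius


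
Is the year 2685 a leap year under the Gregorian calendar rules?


Gregorian leap year rule: divisible by 4, but not by 100, unless also by 400.
2685 is not divisible by 4 -> not a leap year

No
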